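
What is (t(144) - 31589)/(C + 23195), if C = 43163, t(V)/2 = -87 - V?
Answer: -32051/66358 ≈ -0.48300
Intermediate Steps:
t(V) = -174 - 2*V (t(V) = 2*(-87 - V) = -174 - 2*V)
(t(144) - 31589)/(C + 23195) = ((-174 - 2*144) - 31589)/(43163 + 23195) = ((-174 - 288) - 31589)/66358 = (-462 - 31589)*(1/66358) = -32051*1/66358 = -32051/66358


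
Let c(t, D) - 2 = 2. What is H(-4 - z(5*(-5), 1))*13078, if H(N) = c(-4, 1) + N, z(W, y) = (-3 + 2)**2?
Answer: -13078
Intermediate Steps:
c(t, D) = 4 (c(t, D) = 2 + 2 = 4)
z(W, y) = 1 (z(W, y) = (-1)**2 = 1)
H(N) = 4 + N
H(-4 - z(5*(-5), 1))*13078 = (4 + (-4 - 1*1))*13078 = (4 + (-4 - 1))*13078 = (4 - 5)*13078 = -1*13078 = -13078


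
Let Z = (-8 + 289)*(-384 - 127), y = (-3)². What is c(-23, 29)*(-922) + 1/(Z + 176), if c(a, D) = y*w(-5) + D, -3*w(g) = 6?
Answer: -1454514931/143415 ≈ -10142.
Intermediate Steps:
w(g) = -2 (w(g) = -⅓*6 = -2)
y = 9
c(a, D) = -18 + D (c(a, D) = 9*(-2) + D = -18 + D)
Z = -143591 (Z = 281*(-511) = -143591)
c(-23, 29)*(-922) + 1/(Z + 176) = (-18 + 29)*(-922) + 1/(-143591 + 176) = 11*(-922) + 1/(-143415) = -10142 - 1/143415 = -1454514931/143415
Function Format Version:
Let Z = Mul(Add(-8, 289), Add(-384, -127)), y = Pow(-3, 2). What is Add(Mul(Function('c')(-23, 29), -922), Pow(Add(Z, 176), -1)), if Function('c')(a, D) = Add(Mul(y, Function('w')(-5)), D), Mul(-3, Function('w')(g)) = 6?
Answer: Rational(-1454514931, 143415) ≈ -10142.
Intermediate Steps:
Function('w')(g) = -2 (Function('w')(g) = Mul(Rational(-1, 3), 6) = -2)
y = 9
Function('c')(a, D) = Add(-18, D) (Function('c')(a, D) = Add(Mul(9, -2), D) = Add(-18, D))
Z = -143591 (Z = Mul(281, -511) = -143591)
Add(Mul(Function('c')(-23, 29), -922), Pow(Add(Z, 176), -1)) = Add(Mul(Add(-18, 29), -922), Pow(Add(-143591, 176), -1)) = Add(Mul(11, -922), Pow(-143415, -1)) = Add(-10142, Rational(-1, 143415)) = Rational(-1454514931, 143415)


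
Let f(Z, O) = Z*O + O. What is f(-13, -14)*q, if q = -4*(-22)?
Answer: 14784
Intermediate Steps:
f(Z, O) = O + O*Z (f(Z, O) = O*Z + O = O + O*Z)
q = 88
f(-13, -14)*q = -14*(1 - 13)*88 = -14*(-12)*88 = 168*88 = 14784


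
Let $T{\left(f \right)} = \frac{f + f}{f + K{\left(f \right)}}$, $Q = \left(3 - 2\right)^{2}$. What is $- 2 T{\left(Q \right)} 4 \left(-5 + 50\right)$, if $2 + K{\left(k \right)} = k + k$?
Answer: $-720$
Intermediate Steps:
$K{\left(k \right)} = -2 + 2 k$ ($K{\left(k \right)} = -2 + \left(k + k\right) = -2 + 2 k$)
$Q = 1$ ($Q = 1^{2} = 1$)
$T{\left(f \right)} = \frac{2 f}{-2 + 3 f}$ ($T{\left(f \right)} = \frac{f + f}{f + \left(-2 + 2 f\right)} = \frac{2 f}{-2 + 3 f}$)
$- 2 T{\left(Q \right)} 4 \left(-5 + 50\right) = - 2 \cdot 2 \cdot 1 \frac{1}{-2 + 3 \cdot 1} \cdot 4 \left(-5 + 50\right) = - 2 \cdot 2 \cdot 1 \frac{1}{-2 + 3} \cdot 4 \cdot 45 = - 2 \cdot 2 \cdot 1 \cdot 1^{-1} \cdot 4 \cdot 45 = - 2 \cdot 2 \cdot 1 \cdot 1 \cdot 4 \cdot 45 = \left(-2\right) 2 \cdot 4 \cdot 45 = \left(-4\right) 4 \cdot 45 = \left(-16\right) 45 = -720$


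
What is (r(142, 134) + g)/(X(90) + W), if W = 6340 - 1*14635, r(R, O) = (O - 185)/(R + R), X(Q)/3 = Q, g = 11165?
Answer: -3170809/2279100 ≈ -1.3913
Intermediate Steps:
X(Q) = 3*Q
r(R, O) = (-185 + O)/(2*R) (r(R, O) = (-185 + O)/((2*R)) = (-185 + O)*(1/(2*R)) = (-185 + O)/(2*R))
W = -8295 (W = 6340 - 14635 = -8295)
(r(142, 134) + g)/(X(90) + W) = ((½)*(-185 + 134)/142 + 11165)/(3*90 - 8295) = ((½)*(1/142)*(-51) + 11165)/(270 - 8295) = (-51/284 + 11165)/(-8025) = (3170809/284)*(-1/8025) = -3170809/2279100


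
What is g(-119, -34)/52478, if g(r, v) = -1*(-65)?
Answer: 65/52478 ≈ 0.0012386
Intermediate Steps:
g(r, v) = 65
g(-119, -34)/52478 = 65/52478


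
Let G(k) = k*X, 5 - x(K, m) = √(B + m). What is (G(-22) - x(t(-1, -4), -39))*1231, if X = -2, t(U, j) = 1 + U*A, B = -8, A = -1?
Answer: 48009 + 1231*I*√47 ≈ 48009.0 + 8439.3*I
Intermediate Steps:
t(U, j) = 1 - U (t(U, j) = 1 + U*(-1) = 1 - U)
x(K, m) = 5 - √(-8 + m)
G(k) = -2*k (G(k) = k*(-2) = -2*k)
(G(-22) - x(t(-1, -4), -39))*1231 = (-2*(-22) - (5 - √(-8 - 39)))*1231 = (44 - (5 - √(-47)))*1231 = (44 - (5 - I*√47))*1231 = (44 + (-5 + I*√47))*1231 = (39 + I*√47)*1231 = 48009 + 1231*I*√47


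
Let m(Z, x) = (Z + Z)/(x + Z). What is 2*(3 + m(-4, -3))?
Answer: 58/7 ≈ 8.2857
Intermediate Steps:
m(Z, x) = 2*Z/(Z + x) (m(Z, x) = (2*Z)/(Z + x) = 2*Z/(Z + x))
2*(3 + m(-4, -3)) = 2*(3 + 2*(-4)/(-4 - 3)) = 2*(3 + 2*(-4)/(-7)) = 2*(3 + 2*(-4)*(-⅐)) = 2*(3 + 8/7) = 2*(29/7) = 58/7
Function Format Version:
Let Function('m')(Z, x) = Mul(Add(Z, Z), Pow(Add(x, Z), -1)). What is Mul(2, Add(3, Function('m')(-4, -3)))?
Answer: Rational(58, 7) ≈ 8.2857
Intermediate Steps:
Function('m')(Z, x) = Mul(2, Z, Pow(Add(Z, x), -1)) (Function('m')(Z, x) = Mul(Mul(2, Z), Pow(Add(Z, x), -1)) = Mul(2, Z, Pow(Add(Z, x), -1)))
Mul(2, Add(3, Function('m')(-4, -3))) = Mul(2, Add(3, Mul(2, -4, Pow(Add(-4, -3), -1)))) = Mul(2, Add(3, Mul(2, -4, Pow(-7, -1)))) = Mul(2, Add(3, Mul(2, -4, Rational(-1, 7)))) = Mul(2, Add(3, Rational(8, 7))) = Mul(2, Rational(29, 7)) = Rational(58, 7)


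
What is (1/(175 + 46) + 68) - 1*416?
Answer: -76907/221 ≈ -348.00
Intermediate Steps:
(1/(175 + 46) + 68) - 1*416 = (1/221 + 68) - 416 = 15029/221 - 416 = -76907/221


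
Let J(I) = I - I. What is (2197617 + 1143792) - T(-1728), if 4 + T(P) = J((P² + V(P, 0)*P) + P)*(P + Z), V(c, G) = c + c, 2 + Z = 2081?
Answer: 3341413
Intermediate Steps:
Z = 2079 (Z = -2 + 2081 = 2079)
V(c, G) = 2*c
J(I) = 0
T(P) = -4 (T(P) = -4 + 0*(P + 2079) = -4 + 0*(2079 + P) = -4 + 0 = -4)
(2197617 + 1143792) - T(-1728) = (2197617 + 1143792) - 1*(-4) = 3341409 + 4 = 3341413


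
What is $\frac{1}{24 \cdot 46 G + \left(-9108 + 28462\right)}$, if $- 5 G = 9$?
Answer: $\frac{5}{86834} \approx 5.7581 \cdot 10^{-5}$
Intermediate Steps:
$G = - \frac{9}{5}$ ($G = \left(- \frac{1}{5}\right) 9 = - \frac{9}{5} \approx -1.8$)
$\frac{1}{24 \cdot 46 G + \left(-9108 + 28462\right)} = \frac{1}{24 \cdot 46 \left(- \frac{9}{5}\right) + \left(-9108 + 28462\right)} = \frac{1}{1104 \left(- \frac{9}{5}\right) + 19354} = \frac{1}{- \frac{9936}{5} + 19354} = \frac{1}{\frac{86834}{5}} = \frac{5}{86834}$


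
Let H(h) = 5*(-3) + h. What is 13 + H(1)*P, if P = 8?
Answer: -99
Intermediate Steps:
H(h) = -15 + h
13 + H(1)*P = 13 + (-15 + 1)*8 = 13 - 14*8 = 13 - 112 = -99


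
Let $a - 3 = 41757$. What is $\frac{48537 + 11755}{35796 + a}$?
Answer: $\frac{15073}{19389} \approx 0.7774$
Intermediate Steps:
$a = 41760$ ($a = 3 + 41757 = 41760$)
$\frac{48537 + 11755}{35796 + a} = \frac{48537 + 11755}{35796 + 41760} = \frac{60292}{77556} = 60292 \cdot \frac{1}{77556} = \frac{15073}{19389}$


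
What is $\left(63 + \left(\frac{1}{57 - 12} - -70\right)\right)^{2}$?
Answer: $\frac{35832196}{2025} \approx 17695.0$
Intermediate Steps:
$\left(63 + \left(\frac{1}{57 - 12} - -70\right)\right)^{2} = \left(63 + \left(\frac{1}{45} + 70\right)\right)^{2} = \left(63 + \frac{3151}{45}\right)^{2} = \left(\frac{5986}{45}\right)^{2} = \frac{35832196}{2025}$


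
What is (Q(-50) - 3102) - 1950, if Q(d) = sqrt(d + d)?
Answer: -5052 + 10*I ≈ -5052.0 + 10.0*I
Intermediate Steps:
Q(d) = sqrt(2)*sqrt(d) (Q(d) = sqrt(2*d) = sqrt(2)*sqrt(d))
(Q(-50) - 3102) - 1950 = (sqrt(2)*sqrt(-50) - 3102) - 1950 = (sqrt(2)*(5*I*sqrt(2)) - 3102) - 1950 = (10*I - 3102) - 1950 = (-3102 + 10*I) - 1950 = -5052 + 10*I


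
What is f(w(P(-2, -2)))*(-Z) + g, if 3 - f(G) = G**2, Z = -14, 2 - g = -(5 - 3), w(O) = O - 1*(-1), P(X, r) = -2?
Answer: 32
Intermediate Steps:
w(O) = 1 + O (w(O) = O + 1 = 1 + O)
g = 4 (g = 2 - (-1)*(5 - 3) = 2 - (-1)*2 = 2 - 1*(-2) = 2 + 2 = 4)
f(G) = 3 - G**2
f(w(P(-2, -2)))*(-Z) + g = (3 - (1 - 2)**2)*(-1*(-14)) + 4 = (3 - 1*(-1)**2)*14 + 4 = (3 - 1*1)*14 + 4 = (3 - 1)*14 + 4 = 2*14 + 4 = 28 + 4 = 32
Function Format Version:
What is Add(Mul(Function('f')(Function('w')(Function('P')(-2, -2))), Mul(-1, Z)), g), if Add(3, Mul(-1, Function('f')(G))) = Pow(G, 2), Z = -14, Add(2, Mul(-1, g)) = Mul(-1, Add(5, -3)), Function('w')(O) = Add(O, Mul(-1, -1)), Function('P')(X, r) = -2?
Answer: 32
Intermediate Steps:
Function('w')(O) = Add(1, O) (Function('w')(O) = Add(O, 1) = Add(1, O))
g = 4 (g = Add(2, Mul(-1, Mul(-1, Add(5, -3)))) = Add(2, Mul(-1, Mul(-1, 2))) = Add(2, Mul(-1, -2)) = Add(2, 2) = 4)
Function('f')(G) = Add(3, Mul(-1, Pow(G, 2)))
Add(Mul(Function('f')(Function('w')(Function('P')(-2, -2))), Mul(-1, Z)), g) = Add(Mul(Add(3, Mul(-1, Pow(Add(1, -2), 2))), Mul(-1, -14)), 4) = Add(Mul(Add(3, Mul(-1, Pow(-1, 2))), 14), 4) = Add(Mul(Add(3, Mul(-1, 1)), 14), 4) = Add(Mul(Add(3, -1), 14), 4) = Add(Mul(2, 14), 4) = Add(28, 4) = 32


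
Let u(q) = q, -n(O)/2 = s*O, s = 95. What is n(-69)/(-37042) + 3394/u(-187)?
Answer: -64086059/3463427 ≈ -18.504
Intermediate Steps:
n(O) = -190*O
n(-69)/(-37042) + 3394/u(-187) = -190*(-69)/(-37042) + 3394/(-187) = 13110*(-1/37042) + 3394*(-1/187) = -6555/18521 - 3394/187 = -64086059/3463427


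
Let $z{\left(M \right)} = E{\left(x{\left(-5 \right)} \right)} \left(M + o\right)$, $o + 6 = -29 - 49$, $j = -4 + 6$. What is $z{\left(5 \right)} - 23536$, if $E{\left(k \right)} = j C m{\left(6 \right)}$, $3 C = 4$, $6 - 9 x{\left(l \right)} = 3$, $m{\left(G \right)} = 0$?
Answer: $-23536$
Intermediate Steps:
$j = 2$
$x{\left(l \right)} = \frac{1}{3}$ ($x{\left(l \right)} = \frac{2}{3} - \frac{1}{3} = \frac{1}{3}$)
$C = \frac{4}{3}$ ($C = \frac{1}{3} \cdot 4 = \frac{4}{3} \approx 1.3333$)
$o = -84$ ($o = -6 - 78 = -84$)
$E{\left(k \right)} = 0$ ($E{\left(k \right)} = 2 \cdot \frac{4}{3} \cdot 0 = \frac{8}{3} \cdot 0 = 0$)
$z{\left(M \right)} = 0$ ($z{\left(M \right)} = 0 \left(M - 84\right) = 0 \left(-84 + M\right) = 0$)
$z{\left(5 \right)} - 23536 = 0 - 23536 = -23536$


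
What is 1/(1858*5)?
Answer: 1/9290 ≈ 0.00010764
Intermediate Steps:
1/(1858*5) = 1/9290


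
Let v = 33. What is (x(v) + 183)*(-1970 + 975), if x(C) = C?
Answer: -214920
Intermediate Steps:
(x(v) + 183)*(-1970 + 975) = (33 + 183)*(-1970 + 975) = 216*(-995) = -214920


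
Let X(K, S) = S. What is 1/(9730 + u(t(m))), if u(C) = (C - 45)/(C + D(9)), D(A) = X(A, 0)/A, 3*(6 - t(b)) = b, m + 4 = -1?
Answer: 23/223678 ≈ 0.00010283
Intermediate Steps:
m = -5 (m = -4 - 1 = -5)
t(b) = 6 - b/3
D(A) = 0 (D(A) = 0/A = 0)
u(C) = (-45 + C)/C (u(C) = (C - 45)/(C + 0) = (-45 + C)/C)
1/(9730 + u(t(m))) = 1/(9730 + (-45 + (6 - ⅓*(-5)))/(6 - ⅓*(-5))) = 1/(9730 + (-45 + (6 + 5/3))/(6 + 5/3)) = 1/(9730 + (-45 + 23/3)/(23/3)) = 1/(9730 + (3/23)*(-112/3)) = 1/(9730 - 112/23) = 1/(223678/23) = 23/223678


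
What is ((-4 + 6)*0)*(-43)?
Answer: 0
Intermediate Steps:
((-4 + 6)*0)*(-43) = (2*0)*(-43) = 0*(-43) = 0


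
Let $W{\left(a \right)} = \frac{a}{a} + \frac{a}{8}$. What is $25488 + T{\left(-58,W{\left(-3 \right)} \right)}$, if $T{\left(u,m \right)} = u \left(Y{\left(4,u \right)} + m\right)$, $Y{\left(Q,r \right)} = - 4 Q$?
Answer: $\frac{105519}{4} \approx 26380.0$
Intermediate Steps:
$W{\left(a \right)} = 1 + \frac{a}{8}$ ($W{\left(a \right)} = 1 + a \frac{1}{8} = 1 + \frac{a}{8}$)
$T{\left(u,m \right)} = u \left(-16 + m\right)$ ($T{\left(u,m \right)} = u \left(\left(-4\right) 4 + m\right) = u \left(-16 + m\right)$)
$25488 + T{\left(-58,W{\left(-3 \right)} \right)} = 25488 - 58 \left(-16 + \left(1 + \frac{1}{8} \left(-3\right)\right)\right) = 25488 - 58 \left(-16 + \left(1 - \frac{3}{8}\right)\right) = 25488 - 58 \left(-16 + \frac{5}{8}\right) = 25488 - - \frac{3567}{4} = 25488 + \frac{3567}{4} = \frac{105519}{4}$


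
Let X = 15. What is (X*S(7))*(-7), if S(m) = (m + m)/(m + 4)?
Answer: -1470/11 ≈ -133.64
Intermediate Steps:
S(m) = 2*m/(4 + m) (S(m) = (2*m)/(4 + m) = 2*m/(4 + m))
(X*S(7))*(-7) = (15*(2*7/(4 + 7)))*(-7) = (15*(2*7/11))*(-7) = (15*(2*7*(1/11)))*(-7) = (15*(14/11))*(-7) = (210/11)*(-7) = -1470/11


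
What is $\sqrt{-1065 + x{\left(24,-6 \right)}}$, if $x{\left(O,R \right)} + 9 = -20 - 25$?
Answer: $i \sqrt{1119} \approx 33.451 i$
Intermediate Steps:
$x{\left(O,R \right)} = -54$ ($x{\left(O,R \right)} = -9 - 45 = -54$)
$\sqrt{-1065 + x{\left(24,-6 \right)}} = \sqrt{-1065 - 54} = \sqrt{-1119} = i \sqrt{1119}$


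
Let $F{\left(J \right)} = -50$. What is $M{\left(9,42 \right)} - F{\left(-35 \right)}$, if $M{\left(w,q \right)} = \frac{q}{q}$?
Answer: $51$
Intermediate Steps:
$M{\left(w,q \right)} = 1$
$M{\left(9,42 \right)} - F{\left(-35 \right)} = 1 - -50 = 1 + 50 = 51$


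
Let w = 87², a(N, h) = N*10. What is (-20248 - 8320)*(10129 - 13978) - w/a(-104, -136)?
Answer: 114356568849/1040 ≈ 1.0996e+8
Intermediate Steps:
a(N, h) = 10*N
w = 7569
(-20248 - 8320)*(10129 - 13978) - w/a(-104, -136) = (-20248 - 8320)*(10129 - 13978) - 7569/(10*(-104)) = -28568*(-3849) - 7569/(-1040) = 109958232 - 7569*(-1)/1040 = 109958232 - 1*(-7569/1040) = 109958232 + 7569/1040 = 114356568849/1040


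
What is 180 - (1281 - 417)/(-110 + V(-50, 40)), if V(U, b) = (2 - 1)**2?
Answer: 20484/109 ≈ 187.93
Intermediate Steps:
V(U, b) = 1 (V(U, b) = 1**2 = 1)
180 - (1281 - 417)/(-110 + V(-50, 40)) = 180 - (1281 - 417)/(-110 + 1) = 180 - 864/(-109) = 180 - 864*(-1)/109 = 180 - 1*(-864/109) = 180 + 864/109 = 20484/109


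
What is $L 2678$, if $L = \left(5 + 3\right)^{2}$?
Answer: $171392$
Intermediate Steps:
$L = 64$ ($L = 8^{2} = 64$)
$L 2678 = 64 \cdot 2678 = 171392$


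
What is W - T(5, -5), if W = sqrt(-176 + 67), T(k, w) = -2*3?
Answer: 6 + I*sqrt(109) ≈ 6.0 + 10.44*I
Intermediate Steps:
T(k, w) = -6
W = I*sqrt(109) (W = sqrt(-109) = I*sqrt(109) ≈ 10.44*I)
W - T(5, -5) = I*sqrt(109) - 1*(-6) = I*sqrt(109) + 6 = 6 + I*sqrt(109)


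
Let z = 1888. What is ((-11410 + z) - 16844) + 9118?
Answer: -17248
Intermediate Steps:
((-11410 + z) - 16844) + 9118 = ((-11410 + 1888) - 16844) + 9118 = (-9522 - 16844) + 9118 = -26366 + 9118 = -17248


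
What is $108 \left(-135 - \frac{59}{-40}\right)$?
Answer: $- \frac{144207}{10} \approx -14421.0$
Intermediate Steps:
$108 \left(-135 - \frac{59}{-40}\right) = 108 \left(-135 - - \frac{59}{40}\right) = 108 \left(-135 + \frac{59}{40}\right) = 108 \left(- \frac{5341}{40}\right) = - \frac{144207}{10}$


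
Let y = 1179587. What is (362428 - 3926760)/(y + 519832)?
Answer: -3564332/1699419 ≈ -2.0974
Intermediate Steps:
(362428 - 3926760)/(y + 519832) = (362428 - 3926760)/(1179587 + 519832) = -3564332/1699419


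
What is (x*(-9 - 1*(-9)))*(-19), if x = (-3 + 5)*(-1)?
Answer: 0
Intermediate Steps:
x = -2 (x = 2*(-1) = -2)
(x*(-9 - 1*(-9)))*(-19) = -2*(-9 - 1*(-9))*(-19) = -2*(-9 + 9)*(-19) = -2*0*(-19) = 0*(-19) = 0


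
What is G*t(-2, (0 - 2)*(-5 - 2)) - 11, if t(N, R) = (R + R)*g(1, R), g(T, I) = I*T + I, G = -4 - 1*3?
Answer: -5499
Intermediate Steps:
G = -7 (G = -4 - 3 = -7)
g(T, I) = I + I*T
t(N, R) = 4*R² (t(N, R) = (R + R)*(R*(1 + 1)) = (2*R)*(R*2) = (2*R)*(2*R) = 4*R²)
G*t(-2, (0 - 2)*(-5 - 2)) - 11 = -28*((0 - 2)*(-5 - 2))² - 11 = -28*(-2*(-7))² - 11 = -28*14² - 11 = -28*196 - 11 = -7*784 - 11 = -5488 - 11 = -5499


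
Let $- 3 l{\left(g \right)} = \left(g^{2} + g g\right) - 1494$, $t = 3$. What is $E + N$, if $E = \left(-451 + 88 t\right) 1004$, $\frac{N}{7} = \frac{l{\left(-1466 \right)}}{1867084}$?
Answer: $- \frac{525826969111}{2800626} \approx -1.8775 \cdot 10^{5}$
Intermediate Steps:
$l{\left(g \right)} = 498 - \frac{2 g^{2}}{3}$ ($l{\left(g \right)} = - \frac{\left(g^{2} + g g\right) - 1494}{3} = - \frac{\left(g^{2} + g^{2}\right) - 1494}{3} = - \frac{2 g^{2} - 1494}{3} = - \frac{-1494 + 2 g^{2}}{3} = 498 - \frac{2 g^{2}}{3}$)
$N = - \frac{15038863}{2800626}$ ($N = 7 \frac{498 - \frac{2 \left(-1466\right)^{2}}{3}}{1867084} = 7 \left(498 - \frac{4298312}{3}\right) \frac{1}{1867084} = 7 \left(\left(- \frac{4296818}{3}\right) \frac{1}{1867084}\right) = 7 \left(- \frac{2148409}{2800626}\right) = - \frac{15038863}{2800626} \approx -5.3698$)
$E = -187748$ ($E = \left(-451 + 88 \cdot 3\right) 1004 = \left(-451 + 264\right) 1004 = \left(-187\right) 1004 = -187748$)
$E + N = -187748 - \frac{15038863}{2800626} = - \frac{525826969111}{2800626}$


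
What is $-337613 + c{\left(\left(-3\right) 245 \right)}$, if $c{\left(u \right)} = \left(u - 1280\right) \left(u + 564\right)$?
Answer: $6952$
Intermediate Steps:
$c{\left(u \right)} = \left(-1280 + u\right) \left(564 + u\right)$
$-337613 + c{\left(\left(-3\right) 245 \right)} = -337613 - \left(721920 - 540225 + 716 \left(-3\right) 245\right) = -337613 - \left(195660 - 540225\right) = -337613 + \left(-721920 + 540225 + 526260\right) = -337613 + 344565 = 6952$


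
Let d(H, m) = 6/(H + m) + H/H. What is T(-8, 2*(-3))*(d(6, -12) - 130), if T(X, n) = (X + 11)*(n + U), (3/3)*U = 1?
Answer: 1950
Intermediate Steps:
U = 1
T(X, n) = (1 + n)*(11 + X) (T(X, n) = (X + 11)*(n + 1) = (11 + X)*(1 + n) = (1 + n)*(11 + X))
d(H, m) = 1 + 6/(H + m) (d(H, m) = 6/(H + m) + 1 = 1 + 6/(H + m))
T(-8, 2*(-3))*(d(6, -12) - 130) = (11 - 8 + 11*(2*(-3)) - 16*(-3))*((6 + 6 - 12)/(6 - 12) - 130) = (11 - 8 + 11*(-6) - 8*(-6))*(0/(-6) - 130) = (11 - 8 - 66 + 48)*(-1/6*0 - 130) = -15*(0 - 130) = -15*(-130) = 1950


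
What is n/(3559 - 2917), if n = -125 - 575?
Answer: -350/321 ≈ -1.0903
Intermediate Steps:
n = -700
n/(3559 - 2917) = -700/(3559 - 2917) = -700/642 = -700*1/642 = -350/321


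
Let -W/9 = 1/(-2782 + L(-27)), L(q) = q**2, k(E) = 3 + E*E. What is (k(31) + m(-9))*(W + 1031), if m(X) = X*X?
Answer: 2211901340/2053 ≈ 1.0774e+6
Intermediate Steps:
m(X) = X**2
k(E) = 3 + E**2
W = 9/2053 (W = -9/(-2782 + (-27)**2) = -9/(-2782 + 729) = -9/(-2053) = -9*(-1/2053) = 9/2053 ≈ 0.0043838)
(k(31) + m(-9))*(W + 1031) = ((3 + 31**2) + (-9)**2)*(9/2053 + 1031) = ((3 + 961) + 81)*(2116652/2053) = (964 + 81)*(2116652/2053) = 1045*(2116652/2053) = 2211901340/2053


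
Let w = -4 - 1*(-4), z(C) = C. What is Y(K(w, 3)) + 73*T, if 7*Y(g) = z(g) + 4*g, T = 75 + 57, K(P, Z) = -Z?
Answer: 67437/7 ≈ 9633.9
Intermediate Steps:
w = 0 (w = -4 + 4 = 0)
T = 132
Y(g) = 5*g/7 (Y(g) = (g + 4*g)/7 = (5*g)/7 = 5*g/7)
Y(K(w, 3)) + 73*T = 5*(-1*3)/7 + 73*132 = (5/7)*(-3) + 9636 = -15/7 + 9636 = 67437/7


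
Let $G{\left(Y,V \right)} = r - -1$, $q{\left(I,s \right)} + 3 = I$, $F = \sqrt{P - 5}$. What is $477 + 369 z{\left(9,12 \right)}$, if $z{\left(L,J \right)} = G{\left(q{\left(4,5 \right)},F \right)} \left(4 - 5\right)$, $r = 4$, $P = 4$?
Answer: $-1368$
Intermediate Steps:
$F = i$ ($F = \sqrt{4 - 5} = \sqrt{-1} = i \approx 1.0 i$)
$q{\left(I,s \right)} = -3 + I$
$G{\left(Y,V \right)} = 5$ ($G{\left(Y,V \right)} = 4 - -1 = 4 + 1 = 5$)
$z{\left(L,J \right)} = -5$ ($z{\left(L,J \right)} = 5 \left(4 - 5\right) = 5 \left(-1\right) = -5$)
$477 + 369 z{\left(9,12 \right)} = 477 + 369 \left(-5\right) = 477 - 1845 = -1368$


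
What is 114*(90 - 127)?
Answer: -4218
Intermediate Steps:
114*(90 - 127) = 114*(-37) = -4218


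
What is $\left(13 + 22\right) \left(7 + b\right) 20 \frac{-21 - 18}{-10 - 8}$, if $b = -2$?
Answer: $\frac{22750}{3} \approx 7583.3$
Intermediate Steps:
$\left(13 + 22\right) \left(7 + b\right) 20 \frac{-21 - 18}{-10 - 8} = \left(13 + 22\right) \left(7 - 2\right) 20 \frac{-21 - 18}{-10 - 8} = 35 \cdot 5 \cdot 20 \left(- \frac{39}{-18}\right) = 175 \cdot 20 \left(\left(-39\right) \left(- \frac{1}{18}\right)\right) = 3500 \cdot \frac{13}{6} = \frac{22750}{3}$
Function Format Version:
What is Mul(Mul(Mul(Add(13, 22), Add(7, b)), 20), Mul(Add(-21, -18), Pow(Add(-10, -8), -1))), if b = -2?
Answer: Rational(22750, 3) ≈ 7583.3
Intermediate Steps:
Mul(Mul(Mul(Add(13, 22), Add(7, b)), 20), Mul(Add(-21, -18), Pow(Add(-10, -8), -1))) = Mul(Mul(Mul(Add(13, 22), Add(7, -2)), 20), Mul(Add(-21, -18), Pow(Add(-10, -8), -1))) = Mul(Mul(Mul(35, 5), 20), Mul(-39, Pow(-18, -1))) = Mul(Mul(175, 20), Mul(-39, Rational(-1, 18))) = Mul(3500, Rational(13, 6)) = Rational(22750, 3)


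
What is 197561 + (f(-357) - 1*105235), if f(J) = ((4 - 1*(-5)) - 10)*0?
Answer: 92326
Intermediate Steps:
f(J) = 0 (f(J) = ((4 + 5) - 10)*0 = (9 - 10)*0 = -1*0 = 0)
197561 + (f(-357) - 1*105235) = 197561 + (0 - 1*105235) = 197561 + (0 - 105235) = 197561 - 105235 = 92326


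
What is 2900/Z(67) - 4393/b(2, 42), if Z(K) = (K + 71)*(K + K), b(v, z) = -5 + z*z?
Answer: -19033564/8131857 ≈ -2.3406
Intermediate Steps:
b(v, z) = -5 + z²
Z(K) = 2*K*(71 + K) (Z(K) = (71 + K)*(2*K) = 2*K*(71 + K))
2900/Z(67) - 4393/b(2, 42) = 2900/((2*67*(71 + 67))) - 4393/(-5 + 42²) = 2900/((2*67*138)) - 4393/(-5 + 1764) = 2900/18492 - 4393/1759 = 2900*(1/18492) - 4393*1/1759 = 725/4623 - 4393/1759 = -19033564/8131857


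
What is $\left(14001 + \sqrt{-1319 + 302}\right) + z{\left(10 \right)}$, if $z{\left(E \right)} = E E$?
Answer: $14101 + 3 i \sqrt{113} \approx 14101.0 + 31.89 i$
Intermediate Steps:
$z{\left(E \right)} = E^{2}$
$\left(14001 + \sqrt{-1319 + 302}\right) + z{\left(10 \right)} = \left(14001 + \sqrt{-1319 + 302}\right) + 10^{2} = \left(14001 + \sqrt{-1017}\right) + 100 = \left(14001 + 3 i \sqrt{113}\right) + 100 = 14101 + 3 i \sqrt{113}$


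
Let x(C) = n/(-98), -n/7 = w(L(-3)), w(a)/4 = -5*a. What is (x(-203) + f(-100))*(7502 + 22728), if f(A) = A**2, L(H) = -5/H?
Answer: 6346788500/21 ≈ 3.0223e+8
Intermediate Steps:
w(a) = -20*a (w(a) = 4*(-5*a) = -20*a)
n = 700/3 (n = -(-140)*(-5/(-3)) = -(-140)*(-5*(-1/3)) = -(-140)*5/3 = -7*(-100/3) = 700/3 ≈ 233.33)
x(C) = -50/21 (x(C) = (700/3)/(-98) = (700/3)*(-1/98) = -50/21)
(x(-203) + f(-100))*(7502 + 22728) = (-50/21 + (-100)**2)*(7502 + 22728) = (-50/21 + 10000)*30230 = (209950/21)*30230 = 6346788500/21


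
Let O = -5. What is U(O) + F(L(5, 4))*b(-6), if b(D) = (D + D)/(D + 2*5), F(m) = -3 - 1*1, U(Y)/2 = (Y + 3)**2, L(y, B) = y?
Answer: 20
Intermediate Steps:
U(Y) = 2*(3 + Y)**2 (U(Y) = 2*(Y + 3)**2 = 2*(3 + Y)**2)
F(m) = -4 (F(m) = -3 - 1 = -4)
b(D) = 2*D/(10 + D) (b(D) = (2*D)/(D + 10) = (2*D)/(10 + D) = 2*D/(10 + D))
U(O) + F(L(5, 4))*b(-6) = 2*(3 - 5)**2 - 8*(-6)/(10 - 6) = 2*(-2)**2 - 8*(-6)/4 = 2*4 - 8*(-6)/4 = 8 - 4*(-3) = 8 + 12 = 20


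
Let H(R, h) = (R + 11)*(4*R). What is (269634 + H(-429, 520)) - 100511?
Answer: 886411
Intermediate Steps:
H(R, h) = 4*R*(11 + R) (H(R, h) = (11 + R)*(4*R) = 4*R*(11 + R))
(269634 + H(-429, 520)) - 100511 = (269634 + 4*(-429)*(11 - 429)) - 100511 = (269634 + 4*(-429)*(-418)) - 100511 = (269634 + 717288) - 100511 = 986922 - 100511 = 886411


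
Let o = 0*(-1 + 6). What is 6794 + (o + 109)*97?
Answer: 17367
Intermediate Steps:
o = 0 (o = 0*5 = 0)
6794 + (o + 109)*97 = 6794 + (0 + 109)*97 = 6794 + 109*97 = 6794 + 10573 = 17367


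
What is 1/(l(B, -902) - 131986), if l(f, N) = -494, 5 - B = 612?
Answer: -1/132480 ≈ -7.5483e-6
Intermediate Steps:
B = -607 (B = 5 - 1*612 = 5 - 612 = -607)
1/(l(B, -902) - 131986) = 1/(-494 - 131986) = 1/(-132480) = -1/132480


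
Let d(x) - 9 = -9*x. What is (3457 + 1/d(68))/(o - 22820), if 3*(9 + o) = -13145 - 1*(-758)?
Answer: -1042285/8127837 ≈ -0.12824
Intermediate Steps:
o = -4138 (o = -9 + (-13145 - 1*(-758))/3 = -9 + (-13145 + 758)/3 = -9 + (1/3)*(-12387) = -9 - 4129 = -4138)
d(x) = 9 - 9*x
(3457 + 1/d(68))/(o - 22820) = (3457 + 1/(9 - 9*68))/(-4138 - 22820) = (3457 + 1/(9 - 612))/(-26958) = (3457 + 1/(-603))*(-1/26958) = (3457 - 1/603)*(-1/26958) = (2084570/603)*(-1/26958) = -1042285/8127837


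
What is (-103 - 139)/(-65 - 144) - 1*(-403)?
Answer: 7679/19 ≈ 404.16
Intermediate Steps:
(-103 - 139)/(-65 - 144) - 1*(-403) = -242/(-209) + 403 = -242*(-1/209) + 403 = 22/19 + 403 = 7679/19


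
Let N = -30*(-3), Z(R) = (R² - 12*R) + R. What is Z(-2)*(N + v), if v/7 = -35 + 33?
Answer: 1976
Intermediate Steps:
Z(R) = R² - 11*R
v = -14 (v = 7*(-35 + 33) = 7*(-2) = -14)
N = 90
Z(-2)*(N + v) = (-2*(-11 - 2))*(90 - 14) = -2*(-13)*76 = 26*76 = 1976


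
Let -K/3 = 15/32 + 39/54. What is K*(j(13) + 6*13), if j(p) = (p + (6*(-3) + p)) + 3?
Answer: -30527/96 ≈ -317.99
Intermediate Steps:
K = -343/96 (K = -3*(15/32 + 39/54) = -3*(15*(1/32) + 39*(1/54)) = -3*(15/32 + 13/18) = -3*343/288 = -343/96 ≈ -3.5729)
j(p) = -15 + 2*p (j(p) = (p + (-18 + p)) + 3 = (-18 + 2*p) + 3 = -15 + 2*p)
K*(j(13) + 6*13) = -343*((-15 + 2*13) + 6*13)/96 = -343*((-15 + 26) + 78)/96 = -343*(11 + 78)/96 = -343/96*89 = -30527/96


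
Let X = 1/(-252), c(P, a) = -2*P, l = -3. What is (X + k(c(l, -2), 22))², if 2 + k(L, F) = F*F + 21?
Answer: 16066830025/63504 ≈ 2.5301e+5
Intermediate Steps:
X = -1/252 ≈ -0.0039683
k(L, F) = 19 + F² (k(L, F) = -2 + (F*F + 21) = -2 + (F² + 21) = -2 + (21 + F²) = 19 + F²)
(X + k(c(l, -2), 22))² = (-1/252 + (19 + 22²))² = (-1/252 + (19 + 484))² = (-1/252 + 503)² = (126755/252)² = 16066830025/63504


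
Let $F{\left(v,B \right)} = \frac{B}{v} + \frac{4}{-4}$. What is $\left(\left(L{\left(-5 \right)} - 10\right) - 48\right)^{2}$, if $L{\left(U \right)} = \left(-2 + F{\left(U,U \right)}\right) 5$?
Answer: $4624$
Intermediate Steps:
$F{\left(v,B \right)} = -1 + \frac{B}{v}$ ($F{\left(v,B \right)} = \frac{B}{v} + 4 \left(- \frac{1}{4}\right) = \frac{B}{v} - 1 = -1 + \frac{B}{v}$)
$L{\left(U \right)} = -10$ ($L{\left(U \right)} = \left(-2 + \frac{U - U}{U}\right) 5 = \left(-2 + \frac{1}{U} 0\right) 5 = \left(-2 + 0\right) 5 = \left(-2\right) 5 = -10$)
$\left(\left(L{\left(-5 \right)} - 10\right) - 48\right)^{2} = \left(\left(-10 - 10\right) - 48\right)^{2} = \left(-20 - 48\right)^{2} = \left(-68\right)^{2} = 4624$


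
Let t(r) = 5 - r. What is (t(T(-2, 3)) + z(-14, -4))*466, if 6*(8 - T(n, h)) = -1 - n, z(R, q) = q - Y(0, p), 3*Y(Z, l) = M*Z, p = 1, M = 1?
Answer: -9553/3 ≈ -3184.3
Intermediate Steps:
Y(Z, l) = Z/3 (Y(Z, l) = (1*Z)/3 = Z/3)
z(R, q) = q (z(R, q) = q - 0/3 = q - 1*0 = q + 0 = q)
T(n, h) = 49/6 + n/6 (T(n, h) = 8 - (-1 - n)/6 = 8 + (1/6 + n/6) = 49/6 + n/6)
(t(T(-2, 3)) + z(-14, -4))*466 = ((5 - (49/6 + (1/6)*(-2))) - 4)*466 = ((5 - (49/6 - 1/3)) - 4)*466 = ((5 - 1*47/6) - 4)*466 = ((5 - 47/6) - 4)*466 = (-17/6 - 4)*466 = -41/6*466 = -9553/3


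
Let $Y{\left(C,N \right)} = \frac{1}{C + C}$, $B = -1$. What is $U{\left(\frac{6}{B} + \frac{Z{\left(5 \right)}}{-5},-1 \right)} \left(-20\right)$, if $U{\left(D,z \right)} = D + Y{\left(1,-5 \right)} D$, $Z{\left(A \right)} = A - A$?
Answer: $180$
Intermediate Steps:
$Y{\left(C,N \right)} = \frac{1}{2 C}$
$Z{\left(A \right)} = 0$
$U{\left(D,z \right)} = \frac{3 D}{2}$ ($U{\left(D,z \right)} = D + \frac{1}{2 \cdot 1} D = D + \frac{1}{2} \cdot 1 D = D + \frac{D}{2} = \frac{3 D}{2}$)
$U{\left(\frac{6}{B} + \frac{Z{\left(5 \right)}}{-5},-1 \right)} \left(-20\right) = \frac{3 \left(\frac{6}{-1} + \frac{0}{-5}\right)}{2} \left(-20\right) = \frac{3 \left(6 \left(-1\right) + 0 \left(- \frac{1}{5}\right)\right)}{2} \left(-20\right) = \frac{3 \left(-6 + 0\right)}{2} \left(-20\right) = \frac{3}{2} \left(-6\right) \left(-20\right) = \left(-9\right) \left(-20\right) = 180$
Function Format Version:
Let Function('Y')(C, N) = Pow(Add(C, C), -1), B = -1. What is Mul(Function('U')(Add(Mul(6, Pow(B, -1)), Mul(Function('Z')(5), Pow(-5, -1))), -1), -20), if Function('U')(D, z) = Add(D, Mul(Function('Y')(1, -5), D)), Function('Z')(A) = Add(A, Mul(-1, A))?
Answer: 180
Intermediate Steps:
Function('Y')(C, N) = Mul(Rational(1, 2), Pow(C, -1)) (Function('Y')(C, N) = Pow(Mul(2, C), -1) = Mul(Rational(1, 2), Pow(C, -1)))
Function('Z')(A) = 0
Function('U')(D, z) = Mul(Rational(3, 2), D) (Function('U')(D, z) = Add(D, Mul(Mul(Rational(1, 2), Pow(1, -1)), D)) = Add(D, Mul(Mul(Rational(1, 2), 1), D)) = Add(D, Mul(Rational(1, 2), D)) = Mul(Rational(3, 2), D))
Mul(Function('U')(Add(Mul(6, Pow(B, -1)), Mul(Function('Z')(5), Pow(-5, -1))), -1), -20) = Mul(Mul(Rational(3, 2), Add(Mul(6, Pow(-1, -1)), Mul(0, Pow(-5, -1)))), -20) = Mul(Mul(Rational(3, 2), Add(Mul(6, -1), Mul(0, Rational(-1, 5)))), -20) = Mul(Mul(Rational(3, 2), Add(-6, 0)), -20) = Mul(Mul(Rational(3, 2), -6), -20) = Mul(-9, -20) = 180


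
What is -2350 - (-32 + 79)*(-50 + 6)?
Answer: -282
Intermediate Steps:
-2350 - (-32 + 79)*(-50 + 6) = -2350 - 47*(-44) = -2350 - 1*(-2068) = -2350 + 2068 = -282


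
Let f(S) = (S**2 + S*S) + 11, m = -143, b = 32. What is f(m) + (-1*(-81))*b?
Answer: 43501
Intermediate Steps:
f(S) = 11 + 2*S**2 (f(S) = (S**2 + S**2) + 11 = 2*S**2 + 11 = 11 + 2*S**2)
f(m) + (-1*(-81))*b = (11 + 2*(-143)**2) - 1*(-81)*32 = (11 + 2*20449) + 81*32 = (11 + 40898) + 2592 = 40909 + 2592 = 43501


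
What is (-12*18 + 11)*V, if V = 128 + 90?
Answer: -44690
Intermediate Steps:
V = 218
(-12*18 + 11)*V = (-12*18 + 11)*218 = (-216 + 11)*218 = -205*218 = -44690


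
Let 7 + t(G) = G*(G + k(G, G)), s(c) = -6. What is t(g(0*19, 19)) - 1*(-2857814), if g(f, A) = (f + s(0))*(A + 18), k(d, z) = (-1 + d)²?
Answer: -8132747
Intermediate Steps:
g(f, A) = (-6 + f)*(18 + A) (g(f, A) = (f - 6)*(A + 18) = (-6 + f)*(18 + A))
t(G) = -7 + G*(G + (-1 + G)²)
t(g(0*19, 19)) - 1*(-2857814) = (-7 + (-108 - 6*19 + 18*(0*19) + 19*(0*19)) + (-108 - 6*19 + 18*(0*19) + 19*(0*19))³ - (-108 - 6*19 + 18*(0*19) + 19*(0*19))²) - 1*(-2857814) = (-7 + (-108 - 114 + 18*0 + 19*0) + (-108 - 114 + 18*0 + 19*0)³ - (-108 - 114 + 18*0 + 19*0)²) + 2857814 = (-7 + (-108 - 114 + 0 + 0) + (-108 - 114 + 0 + 0)³ - (-108 - 114 + 0 + 0)²) + 2857814 = (-7 - 222 + (-222)³ - 1*(-222)²) + 2857814 = (-7 - 222 - 10941048 - 1*49284) + 2857814 = (-7 - 222 - 10941048 - 49284) + 2857814 = -10990561 + 2857814 = -8132747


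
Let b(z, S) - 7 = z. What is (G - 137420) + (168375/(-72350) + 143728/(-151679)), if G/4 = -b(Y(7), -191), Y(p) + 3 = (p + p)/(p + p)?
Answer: -60331966040337/438959026 ≈ -1.3744e+5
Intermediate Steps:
Y(p) = -2 (Y(p) = -3 + (p + p)/(p + p) = -3 + (2*p)/((2*p)) = -3 + (2*p)*(1/(2*p)) = -3 + 1 = -2)
b(z, S) = 7 + z
G = -20 (G = 4*(-(7 - 2)) = 4*(-1*5) = 4*(-5) = -20)
(G - 137420) + (168375/(-72350) + 143728/(-151679)) = (-20 - 137420) + (168375/(-72350) + 143728/(-151679)) = -137440 + (168375*(-1/72350) + 143728*(-1/151679)) = -137440 + (-6735/2894 - 143728/151679) = -137440 - 1437506897/438959026 = -60331966040337/438959026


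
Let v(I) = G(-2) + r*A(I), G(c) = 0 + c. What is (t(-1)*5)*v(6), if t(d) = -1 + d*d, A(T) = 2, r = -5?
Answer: 0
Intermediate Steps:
G(c) = c
v(I) = -12 (v(I) = -2 - 5*2 = -2 - 10 = -12)
t(d) = -1 + d**2
(t(-1)*5)*v(6) = ((-1 + (-1)**2)*5)*(-12) = ((-1 + 1)*5)*(-12) = (0*5)*(-12) = 0*(-12) = 0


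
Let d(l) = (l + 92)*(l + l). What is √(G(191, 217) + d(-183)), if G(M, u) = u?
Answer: √33523 ≈ 183.09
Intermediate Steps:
d(l) = 2*l*(92 + l) (d(l) = (92 + l)*(2*l) = 2*l*(92 + l))
√(G(191, 217) + d(-183)) = √(217 + 2*(-183)*(92 - 183)) = √(217 + 2*(-183)*(-91)) = √(217 + 33306) = √33523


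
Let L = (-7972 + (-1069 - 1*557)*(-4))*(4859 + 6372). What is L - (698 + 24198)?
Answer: -16512004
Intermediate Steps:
L = -16487108 (L = (-7972 + (-1069 - 557)*(-4))*11231 = (-7972 - 1626*(-4))*11231 = (-7972 + 6504)*11231 = -1468*11231 = -16487108)
L - (698 + 24198) = -16487108 - (698 + 24198) = -16487108 - 1*24896 = -16487108 - 24896 = -16512004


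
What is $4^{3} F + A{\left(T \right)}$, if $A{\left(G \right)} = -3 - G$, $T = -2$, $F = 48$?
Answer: $3071$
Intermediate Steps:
$4^{3} F + A{\left(T \right)} = 4^{3} \cdot 48 - 1 = 64 \cdot 48 + \left(-3 + 2\right) = 3072 - 1 = 3071$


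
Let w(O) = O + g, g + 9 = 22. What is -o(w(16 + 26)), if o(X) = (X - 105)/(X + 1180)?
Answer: 10/247 ≈ 0.040486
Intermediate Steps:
g = 13 (g = -9 + 22 = 13)
w(O) = 13 + O (w(O) = O + 13 = 13 + O)
o(X) = (-105 + X)/(1180 + X)
-o(w(16 + 26)) = -(-105 + (13 + (16 + 26)))/(1180 + (13 + (16 + 26))) = -(-105 + (13 + 42))/(1180 + (13 + 42)) = -(-105 + 55)/(1180 + 55) = -(-50)/1235 = -1*(-10/247) = 10/247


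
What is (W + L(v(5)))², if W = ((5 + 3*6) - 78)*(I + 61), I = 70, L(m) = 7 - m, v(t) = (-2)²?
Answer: 51868804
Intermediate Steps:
v(t) = 4
W = -7205 (W = ((5 + 3*6) - 78)*(70 + 61) = ((5 + 18) - 78)*131 = (23 - 78)*131 = -55*131 = -7205)
(W + L(v(5)))² = (-7205 + (7 - 1*4))² = (-7205 + (7 - 4))² = (-7205 + 3)² = (-7202)² = 51868804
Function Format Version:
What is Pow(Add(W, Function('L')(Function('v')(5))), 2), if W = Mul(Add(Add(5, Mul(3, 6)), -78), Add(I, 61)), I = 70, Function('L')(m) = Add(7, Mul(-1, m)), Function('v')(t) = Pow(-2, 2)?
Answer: 51868804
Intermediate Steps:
Function('v')(t) = 4
W = -7205 (W = Mul(Add(Add(5, Mul(3, 6)), -78), Add(70, 61)) = Mul(Add(Add(5, 18), -78), 131) = Mul(Add(23, -78), 131) = Mul(-55, 131) = -7205)
Pow(Add(W, Function('L')(Function('v')(5))), 2) = Pow(Add(-7205, Add(7, Mul(-1, 4))), 2) = Pow(Add(-7205, Add(7, -4)), 2) = Pow(Add(-7205, 3), 2) = Pow(-7202, 2) = 51868804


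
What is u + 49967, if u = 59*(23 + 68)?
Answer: 55336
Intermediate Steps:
u = 5369 (u = 59*91 = 5369)
u + 49967 = 5369 + 49967 = 55336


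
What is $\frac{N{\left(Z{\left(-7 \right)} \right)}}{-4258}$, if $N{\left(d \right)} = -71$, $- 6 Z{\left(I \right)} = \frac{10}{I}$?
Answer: $\frac{71}{4258} \approx 0.016674$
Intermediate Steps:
$Z{\left(I \right)} = - \frac{5}{3 I}$ ($Z{\left(I \right)} = - \frac{10 \frac{1}{I}}{6} = - \frac{5}{3 I}$)
$\frac{N{\left(Z{\left(-7 \right)} \right)}}{-4258} = - \frac{71}{-4258} = \left(-71\right) \left(- \frac{1}{4258}\right) = \frac{71}{4258}$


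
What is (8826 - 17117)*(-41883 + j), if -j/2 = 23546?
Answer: 737691725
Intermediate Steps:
j = -47092 (j = -2*23546 = -47092)
(8826 - 17117)*(-41883 + j) = (8826 - 17117)*(-41883 - 47092) = -8291*(-88975) = 737691725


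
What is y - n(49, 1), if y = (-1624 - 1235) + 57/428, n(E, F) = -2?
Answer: -1222739/428 ≈ -2856.9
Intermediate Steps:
y = -1223595/428 (y = -2859 + 57*(1/428) = -2859 + 57/428 = -1223595/428 ≈ -2858.9)
y - n(49, 1) = -1223595/428 - 1*(-2) = -1223595/428 + 2 = -1222739/428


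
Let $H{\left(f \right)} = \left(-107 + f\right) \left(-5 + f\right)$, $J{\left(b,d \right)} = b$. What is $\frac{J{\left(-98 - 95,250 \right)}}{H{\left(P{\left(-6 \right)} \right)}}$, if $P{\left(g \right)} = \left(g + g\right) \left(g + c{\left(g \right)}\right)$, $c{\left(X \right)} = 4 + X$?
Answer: $\frac{193}{1001} \approx 0.19281$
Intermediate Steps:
$P{\left(g \right)} = 2 g \left(4 + 2 g\right)$ ($P{\left(g \right)} = \left(g + g\right) \left(g + \left(4 + g\right)\right) = 2 g \left(4 + 2 g\right)$)
$\frac{J{\left(-98 - 95,250 \right)}}{H{\left(P{\left(-6 \right)} \right)}} = \frac{-98 - 95}{535 + \left(4 \left(-6\right) \left(2 - 6\right)\right)^{2} - 112 \cdot 4 \left(-6\right) \left(2 - 6\right)} = \frac{-98 - 95}{535 + \left(4 \left(-6\right) \left(-4\right)\right)^{2} - 112 \cdot 4 \left(-6\right) \left(-4\right)} = - \frac{193}{535 + 96^{2} - 10752} = - \frac{193}{535 + 9216 - 10752} = - \frac{193}{-1001} = \left(-193\right) \left(- \frac{1}{1001}\right) = \frac{193}{1001}$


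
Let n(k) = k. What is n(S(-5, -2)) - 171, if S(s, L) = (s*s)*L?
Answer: -221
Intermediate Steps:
S(s, L) = L*s**2 (S(s, L) = s**2*L = L*s**2)
n(S(-5, -2)) - 171 = -2*(-5)**2 - 171 = -2*25 - 171 = -50 - 171 = -221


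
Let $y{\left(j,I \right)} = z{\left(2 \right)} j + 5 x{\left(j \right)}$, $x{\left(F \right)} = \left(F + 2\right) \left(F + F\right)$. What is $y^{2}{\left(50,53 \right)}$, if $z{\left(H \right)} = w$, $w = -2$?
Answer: $670810000$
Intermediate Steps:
$x{\left(F \right)} = 2 F \left(2 + F\right)$ ($x{\left(F \right)} = \left(2 + F\right) 2 F = 2 F \left(2 + F\right)$)
$z{\left(H \right)} = -2$
$y{\left(j,I \right)} = - 2 j + 10 j \left(2 + j\right)$ ($y{\left(j,I \right)} = - 2 j + 5 \cdot 2 j \left(2 + j\right) = - 2 j + 10 j \left(2 + j\right)$)
$y^{2}{\left(50,53 \right)} = \left(2 \cdot 50 \left(9 + 5 \cdot 50\right)\right)^{2} = \left(2 \cdot 50 \left(9 + 250\right)\right)^{2} = \left(2 \cdot 50 \cdot 259\right)^{2} = 25900^{2} = 670810000$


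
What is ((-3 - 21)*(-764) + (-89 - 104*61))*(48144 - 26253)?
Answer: 260568573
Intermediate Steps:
((-3 - 21)*(-764) + (-89 - 104*61))*(48144 - 26253) = (-24*(-764) + (-89 - 6344))*21891 = (18336 - 6433)*21891 = 11903*21891 = 260568573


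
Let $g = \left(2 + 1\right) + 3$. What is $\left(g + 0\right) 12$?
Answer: $72$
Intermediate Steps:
$g = 6$ ($g = 3 + 3 = 6$)
$\left(g + 0\right) 12 = \left(6 + 0\right) 12 = 6 \cdot 12 = 72$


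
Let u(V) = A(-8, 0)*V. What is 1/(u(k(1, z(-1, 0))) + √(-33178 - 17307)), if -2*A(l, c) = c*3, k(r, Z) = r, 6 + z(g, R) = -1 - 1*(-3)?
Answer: -I*√50485/50485 ≈ -0.0044506*I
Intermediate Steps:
z(g, R) = -4 (z(g, R) = -6 + (-1 - 1*(-3)) = -6 + (-1 + 3) = -6 + 2 = -4)
A(l, c) = -3*c/2 (A(l, c) = -c*3/2 = -3*c/2)
u(V) = 0 (u(V) = (-3/2*0)*V = 0*V = 0)
1/(u(k(1, z(-1, 0))) + √(-33178 - 17307)) = 1/(0 + √(-33178 - 17307)) = 1/(0 + √(-50485)) = 1/(0 + I*√50485) = 1/(I*√50485) = -I*√50485/50485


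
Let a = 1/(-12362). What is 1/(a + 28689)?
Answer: 12362/354653417 ≈ 3.4857e-5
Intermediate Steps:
a = -1/12362 ≈ -8.0893e-5
1/(a + 28689) = 1/(-1/12362 + 28689) = 1/(354653417/12362) = 12362/354653417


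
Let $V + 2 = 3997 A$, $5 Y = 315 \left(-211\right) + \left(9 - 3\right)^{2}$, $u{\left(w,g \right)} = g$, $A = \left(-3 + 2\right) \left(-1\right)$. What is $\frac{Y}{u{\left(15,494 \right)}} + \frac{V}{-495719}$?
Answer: $- \frac{32939985101}{1224425930} \approx -26.902$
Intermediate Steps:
$A = 1$ ($A = \left(-1\right) \left(-1\right) = 1$)
$Y = - \frac{66429}{5}$ ($Y = \frac{315 \left(-211\right) + \left(9 - 3\right)^{2}}{5} = \frac{-66465 + 6^{2}}{5} = \frac{-66465 + 36}{5} = \frac{1}{5} \left(-66429\right) = - \frac{66429}{5} \approx -13286.0$)
$V = 3995$ ($V = -2 + 3997 \cdot 1 = -2 + 3997 = 3995$)
$\frac{Y}{u{\left(15,494 \right)}} + \frac{V}{-495719} = - \frac{66429}{5 \cdot 494} + \frac{3995}{-495719} = \left(- \frac{66429}{5}\right) \frac{1}{494} + 3995 \left(- \frac{1}{495719}\right) = - \frac{66429}{2470} - \frac{3995}{495719} = - \frac{32939985101}{1224425930}$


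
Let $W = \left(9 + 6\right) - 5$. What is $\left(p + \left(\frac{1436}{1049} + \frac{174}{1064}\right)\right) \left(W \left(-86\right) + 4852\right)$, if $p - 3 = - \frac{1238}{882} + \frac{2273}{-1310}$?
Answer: $\frac{32031197312822}{5757169005} \approx 5563.7$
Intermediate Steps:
$p = - \frac{80153}{577710}$ ($p = 3 + \left(- \frac{1238}{882} + \frac{2273}{-1310}\right) = 3 + \left(\left(-1238\right) \frac{1}{882} + 2273 \left(- \frac{1}{1310}\right)\right) = 3 - \frac{1813283}{577710} = - \frac{80153}{577710} \approx -0.13874$)
$W = 10$ ($W = 15 - 5 = 10$)
$\left(p + \left(\frac{1436}{1049} + \frac{174}{1064}\right)\right) \left(W \left(-86\right) + 4852\right) = \left(- \frac{80153}{577710} + \left(\frac{1436}{1049} + \frac{174}{1064}\right)\right) \left(10 \left(-86\right) + 4852\right) = \left(- \frac{80153}{577710} + \left(1436 \cdot \frac{1}{1049} + 174 \cdot \frac{1}{1064}\right)\right) \left(-860 + 4852\right) = \left(- \frac{80153}{577710} + \left(\frac{1436}{1049} + \frac{87}{532}\right)\right) 3992 = \left(- \frac{80153}{577710} + \frac{855215}{558068}\right) 3992 = \frac{32095388089}{23028676020} \cdot 3992 = \frac{32031197312822}{5757169005}$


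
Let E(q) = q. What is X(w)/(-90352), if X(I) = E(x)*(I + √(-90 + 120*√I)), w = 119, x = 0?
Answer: 0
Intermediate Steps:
X(I) = 0 (X(I) = 0*(I + √(-90 + 120*√I)) = 0)
X(w)/(-90352) = 0/(-90352) = 0*(-1/90352) = 0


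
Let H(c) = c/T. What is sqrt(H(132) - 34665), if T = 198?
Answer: I*sqrt(311979)/3 ≈ 186.18*I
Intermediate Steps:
H(c) = c/198
sqrt(H(132) - 34665) = sqrt((1/198)*132 - 34665) = sqrt(2/3 - 34665) = sqrt(-103993/3) = I*sqrt(311979)/3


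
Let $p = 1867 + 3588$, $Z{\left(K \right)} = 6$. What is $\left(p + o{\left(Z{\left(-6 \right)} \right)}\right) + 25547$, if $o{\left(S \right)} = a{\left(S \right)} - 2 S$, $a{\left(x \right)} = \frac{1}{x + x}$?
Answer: $\frac{371881}{12} \approx 30990.0$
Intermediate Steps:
$a{\left(x \right)} = \frac{1}{2 x}$
$p = 5455$
$o{\left(S \right)} = \frac{1}{2 S} - 2 S$
$\left(p + o{\left(Z{\left(-6 \right)} \right)}\right) + 25547 = \left(5455 + \left(\frac{1}{2 \cdot 6} - 12\right)\right) + 25547 = \left(5455 + \left(\frac{1}{2} \cdot \frac{1}{6} - 12\right)\right) + 25547 = \left(5455 + \left(\frac{1}{12} - 12\right)\right) + 25547 = \left(5455 - \frac{143}{12}\right) + 25547 = \frac{65317}{12} + 25547 = \frac{371881}{12}$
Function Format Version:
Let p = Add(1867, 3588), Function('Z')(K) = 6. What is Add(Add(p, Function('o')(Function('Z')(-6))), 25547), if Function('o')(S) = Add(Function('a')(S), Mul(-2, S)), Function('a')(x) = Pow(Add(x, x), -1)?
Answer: Rational(371881, 12) ≈ 30990.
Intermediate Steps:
Function('a')(x) = Mul(Rational(1, 2), Pow(x, -1)) (Function('a')(x) = Pow(Mul(2, x), -1) = Mul(Rational(1, 2), Pow(x, -1)))
p = 5455
Function('o')(S) = Add(Mul(Rational(1, 2), Pow(S, -1)), Mul(-2, S))
Add(Add(p, Function('o')(Function('Z')(-6))), 25547) = Add(Add(5455, Add(Mul(Rational(1, 2), Pow(6, -1)), Mul(-2, 6))), 25547) = Add(Add(5455, Add(Mul(Rational(1, 2), Rational(1, 6)), -12)), 25547) = Add(Add(5455, Add(Rational(1, 12), -12)), 25547) = Add(Add(5455, Rational(-143, 12)), 25547) = Add(Rational(65317, 12), 25547) = Rational(371881, 12)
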